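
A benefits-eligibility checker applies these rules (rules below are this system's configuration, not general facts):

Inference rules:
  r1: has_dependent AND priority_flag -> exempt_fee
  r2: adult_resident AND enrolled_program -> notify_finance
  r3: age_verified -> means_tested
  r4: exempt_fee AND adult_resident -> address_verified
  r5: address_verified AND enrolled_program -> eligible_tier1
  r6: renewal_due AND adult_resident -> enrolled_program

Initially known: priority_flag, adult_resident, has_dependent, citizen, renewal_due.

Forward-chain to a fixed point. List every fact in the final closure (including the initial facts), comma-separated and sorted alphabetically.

[1] r1 [has_dependent AND priority_flag -> exempt_fee]; r6 [renewal_due AND adult_resident -> enrolled_program]. ⇒ new: exempt_fee, enrolled_program.
[2] r2 [adult_resident AND enrolled_program -> notify_finance]; r4 [exempt_fee AND adult_resident -> address_verified]. ⇒ new: notify_finance, address_verified.
[3] r5 [address_verified AND enrolled_program -> eligible_tier1]. ⇒ new: eligible_tier1.

address_verified, adult_resident, citizen, eligible_tier1, enrolled_program, exempt_fee, has_dependent, notify_finance, priority_flag, renewal_due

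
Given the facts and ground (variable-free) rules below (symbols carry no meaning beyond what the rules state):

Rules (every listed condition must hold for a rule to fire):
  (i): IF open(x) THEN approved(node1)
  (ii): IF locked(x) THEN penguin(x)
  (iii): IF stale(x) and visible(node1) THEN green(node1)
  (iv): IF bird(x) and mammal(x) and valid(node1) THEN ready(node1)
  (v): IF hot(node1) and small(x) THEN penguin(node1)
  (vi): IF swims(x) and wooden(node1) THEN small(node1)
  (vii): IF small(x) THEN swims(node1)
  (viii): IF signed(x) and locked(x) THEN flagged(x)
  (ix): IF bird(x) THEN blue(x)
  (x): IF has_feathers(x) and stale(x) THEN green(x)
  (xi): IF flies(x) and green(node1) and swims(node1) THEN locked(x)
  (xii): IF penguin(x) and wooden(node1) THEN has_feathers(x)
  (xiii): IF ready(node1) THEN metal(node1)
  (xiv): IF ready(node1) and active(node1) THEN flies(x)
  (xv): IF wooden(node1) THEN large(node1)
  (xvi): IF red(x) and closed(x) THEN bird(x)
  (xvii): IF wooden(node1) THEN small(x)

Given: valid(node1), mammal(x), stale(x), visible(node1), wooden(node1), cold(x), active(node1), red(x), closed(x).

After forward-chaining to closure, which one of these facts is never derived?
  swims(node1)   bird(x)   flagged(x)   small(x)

flagged(x)

[1] (iii) [IF stale(x) and visible(node1) THEN green(node1)]; (xv) [IF wooden(node1) THEN large(node1)]; (xvi) [IF red(x) and closed(x) THEN bird(x)]; (xvii) [IF wooden(node1) THEN small(x)]. ⇒ new: green(node1), large(node1), bird(x), small(x).
[2] (iv) [IF bird(x) and mammal(x) and valid(node1) THEN ready(node1)]; (vii) [IF small(x) THEN swims(node1)]; (ix) [IF bird(x) THEN blue(x)]. ⇒ new: ready(node1), swims(node1), blue(x).
[3] (xiii) [IF ready(node1) THEN metal(node1)]; (xiv) [IF ready(node1) and active(node1) THEN flies(x)]. ⇒ new: metal(node1), flies(x).
[4] (xi) [IF flies(x) and green(node1) and swims(node1) THEN locked(x)]. ⇒ new: locked(x).
[5] (ii) [IF locked(x) THEN penguin(x)]. ⇒ new: penguin(x).
[6] (xii) [IF penguin(x) and wooden(node1) THEN has_feathers(x)]. ⇒ new: has_feathers(x).
[7] (x) [IF has_feathers(x) and stale(x) THEN green(x)]. ⇒ new: green(x).
Derived: small(x) (round 1), bird(x) (round 1), swims(node1) (round 2). flagged(x) never appears in any round.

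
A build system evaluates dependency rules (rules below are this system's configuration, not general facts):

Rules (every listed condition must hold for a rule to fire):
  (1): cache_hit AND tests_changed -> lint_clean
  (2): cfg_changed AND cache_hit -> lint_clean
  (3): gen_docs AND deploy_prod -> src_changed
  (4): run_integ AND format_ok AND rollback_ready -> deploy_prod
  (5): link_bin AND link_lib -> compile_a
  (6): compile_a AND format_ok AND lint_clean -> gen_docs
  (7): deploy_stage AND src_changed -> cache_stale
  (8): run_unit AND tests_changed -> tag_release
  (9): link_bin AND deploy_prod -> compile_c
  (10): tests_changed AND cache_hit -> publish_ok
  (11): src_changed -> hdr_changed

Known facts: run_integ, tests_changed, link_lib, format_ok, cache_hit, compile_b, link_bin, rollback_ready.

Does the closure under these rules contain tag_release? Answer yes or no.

no

Round 1 fires (1), (4), (5), (10), giving lint_clean, deploy_prod, compile_a, publish_ok.
Round 2 fires (6), (9), giving gen_docs, compile_c.
Round 3 fires (3), giving src_changed.
Round 4 fires (11), giving hdr_changed.
Fixed point reached. tag_release is concluded only by (8); (8) needs run_unit (never derived).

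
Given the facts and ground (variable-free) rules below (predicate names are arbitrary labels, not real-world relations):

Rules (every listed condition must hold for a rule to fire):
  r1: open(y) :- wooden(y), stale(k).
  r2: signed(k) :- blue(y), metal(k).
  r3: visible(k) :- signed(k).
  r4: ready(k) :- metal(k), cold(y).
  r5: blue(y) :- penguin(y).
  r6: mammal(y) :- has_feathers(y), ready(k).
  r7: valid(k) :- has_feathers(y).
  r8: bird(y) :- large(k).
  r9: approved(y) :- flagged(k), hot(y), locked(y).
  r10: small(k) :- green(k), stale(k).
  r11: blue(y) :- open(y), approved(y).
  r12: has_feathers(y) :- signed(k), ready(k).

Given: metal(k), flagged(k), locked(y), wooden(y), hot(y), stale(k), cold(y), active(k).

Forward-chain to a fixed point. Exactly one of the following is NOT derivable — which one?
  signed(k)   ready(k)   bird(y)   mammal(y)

[1] r1 [open(y) :- wooden(y), stale(k).]; r4 [ready(k) :- metal(k), cold(y).]; r9 [approved(y) :- flagged(k), hot(y), locked(y).]. ⇒ new: open(y), ready(k), approved(y).
[2] r11 [blue(y) :- open(y), approved(y).]. ⇒ new: blue(y).
[3] r2 [signed(k) :- blue(y), metal(k).]. ⇒ new: signed(k).
[4] r3 [visible(k) :- signed(k).]; r12 [has_feathers(y) :- signed(k), ready(k).]. ⇒ new: visible(k), has_feathers(y).
[5] r6 [mammal(y) :- has_feathers(y), ready(k).]; r7 [valid(k) :- has_feathers(y).]. ⇒ new: mammal(y), valid(k).
Derived: ready(k) (round 1), mammal(y) (round 5), signed(k) (round 3). bird(y) never appears in any round.

bird(y)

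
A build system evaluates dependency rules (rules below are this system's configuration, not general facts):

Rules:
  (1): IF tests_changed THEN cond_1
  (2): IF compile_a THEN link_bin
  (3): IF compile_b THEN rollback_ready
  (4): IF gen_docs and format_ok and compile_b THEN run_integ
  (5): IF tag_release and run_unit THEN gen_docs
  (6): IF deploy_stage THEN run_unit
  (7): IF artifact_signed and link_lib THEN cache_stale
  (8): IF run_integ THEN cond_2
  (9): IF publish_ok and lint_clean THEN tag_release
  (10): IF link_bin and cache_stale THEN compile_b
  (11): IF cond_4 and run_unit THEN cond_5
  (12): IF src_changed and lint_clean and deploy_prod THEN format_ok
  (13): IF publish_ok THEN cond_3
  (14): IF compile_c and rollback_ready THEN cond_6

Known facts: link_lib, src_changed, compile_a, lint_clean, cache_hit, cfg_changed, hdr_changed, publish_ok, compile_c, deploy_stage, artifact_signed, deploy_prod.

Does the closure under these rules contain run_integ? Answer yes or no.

[1] (2) [IF compile_a THEN link_bin]; (6) [IF deploy_stage THEN run_unit]; (7) [IF artifact_signed and link_lib THEN cache_stale]; (9) [IF publish_ok and lint_clean THEN tag_release]; (12) [IF src_changed and lint_clean and deploy_prod THEN format_ok]; (13) [IF publish_ok THEN cond_3]. ⇒ new: link_bin, run_unit, cache_stale, tag_release, format_ok, cond_3.
[2] (5) [IF tag_release and run_unit THEN gen_docs]; (10) [IF link_bin and cache_stale THEN compile_b]. ⇒ new: gen_docs, compile_b.
[3] (3) [IF compile_b THEN rollback_ready]; (4) [IF gen_docs and format_ok and compile_b THEN run_integ]. ⇒ new: rollback_ready, run_integ.
[4] (8) [IF run_integ THEN cond_2]; (14) [IF compile_c and rollback_ready THEN cond_6]. ⇒ new: cond_2, cond_6.
run_integ appears in round 3, so it is derivable.

yes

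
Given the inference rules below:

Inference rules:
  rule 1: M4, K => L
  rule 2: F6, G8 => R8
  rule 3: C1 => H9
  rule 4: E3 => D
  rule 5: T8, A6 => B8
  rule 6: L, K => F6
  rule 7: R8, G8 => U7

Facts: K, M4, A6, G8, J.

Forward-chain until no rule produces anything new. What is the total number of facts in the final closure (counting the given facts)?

Round 1 fires rule 1, giving L.
Round 2 fires rule 6, giving F6.
Round 3 fires rule 2, giving R8.
Round 4 fires rule 7, giving U7.
Closure: {A6, F6, G8, J, K, L, M4, R8, U7} — 9 facts.

9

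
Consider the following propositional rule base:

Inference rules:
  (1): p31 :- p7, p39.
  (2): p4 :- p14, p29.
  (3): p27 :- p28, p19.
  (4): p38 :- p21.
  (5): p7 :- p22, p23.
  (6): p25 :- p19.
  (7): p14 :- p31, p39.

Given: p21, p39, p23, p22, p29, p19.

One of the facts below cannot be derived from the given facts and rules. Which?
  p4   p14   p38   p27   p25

p27

Round 1: (4) [p38 :- p21.]; (5) [p7 :- p22, p23.]; (6) [p25 :- p19.]. Adds p38, p7, p25.
Round 2: (1) [p31 :- p7, p39.]. Adds p31.
Round 3: (7) [p14 :- p31, p39.]. Adds p14.
Round 4: (2) [p4 :- p14, p29.]. Adds p4.
Derived: p25 (round 1), p4 (round 4), p14 (round 3), p38 (round 1). p27 never appears in any round.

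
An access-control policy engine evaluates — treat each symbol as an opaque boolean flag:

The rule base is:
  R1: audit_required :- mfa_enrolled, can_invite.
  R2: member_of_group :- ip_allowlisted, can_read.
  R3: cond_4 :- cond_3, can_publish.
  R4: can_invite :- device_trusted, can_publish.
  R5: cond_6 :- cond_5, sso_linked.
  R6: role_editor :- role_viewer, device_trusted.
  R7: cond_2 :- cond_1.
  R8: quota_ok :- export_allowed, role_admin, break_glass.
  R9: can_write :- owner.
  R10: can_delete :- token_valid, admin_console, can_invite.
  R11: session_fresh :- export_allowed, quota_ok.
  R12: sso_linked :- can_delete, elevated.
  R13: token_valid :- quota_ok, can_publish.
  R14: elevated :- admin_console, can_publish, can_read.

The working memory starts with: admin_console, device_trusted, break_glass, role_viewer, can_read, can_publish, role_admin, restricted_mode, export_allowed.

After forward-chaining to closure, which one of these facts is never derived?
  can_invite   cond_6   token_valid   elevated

cond_6

Round 1: R4 [can_invite :- device_trusted, can_publish.]; R6 [role_editor :- role_viewer, device_trusted.]; R8 [quota_ok :- export_allowed, role_admin, break_glass.]; R14 [elevated :- admin_console, can_publish, can_read.]. New: can_invite, role_editor, quota_ok, elevated.
Round 2: R11 [session_fresh :- export_allowed, quota_ok.]; R13 [token_valid :- quota_ok, can_publish.]. New: session_fresh, token_valid.
Round 3: R10 [can_delete :- token_valid, admin_console, can_invite.]. New: can_delete.
Round 4: R12 [sso_linked :- can_delete, elevated.]. New: sso_linked.
Derived: can_invite (round 1), elevated (round 1), token_valid (round 2). cond_6 never appears in any round.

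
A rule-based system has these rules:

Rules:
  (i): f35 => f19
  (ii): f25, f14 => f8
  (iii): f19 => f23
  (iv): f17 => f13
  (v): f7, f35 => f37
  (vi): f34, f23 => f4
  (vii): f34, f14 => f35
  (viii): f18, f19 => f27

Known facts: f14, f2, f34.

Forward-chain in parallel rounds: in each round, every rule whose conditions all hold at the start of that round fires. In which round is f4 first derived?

Round 1: (vii) [f34, f14 => f35]. New: f35.
Round 2: (i) [f35 => f19]. New: f19.
Round 3: (iii) [f19 => f23]. New: f23.
Round 4: (vi) [f34, f23 => f4]. New: f4.
f4 first appears in round 4.

4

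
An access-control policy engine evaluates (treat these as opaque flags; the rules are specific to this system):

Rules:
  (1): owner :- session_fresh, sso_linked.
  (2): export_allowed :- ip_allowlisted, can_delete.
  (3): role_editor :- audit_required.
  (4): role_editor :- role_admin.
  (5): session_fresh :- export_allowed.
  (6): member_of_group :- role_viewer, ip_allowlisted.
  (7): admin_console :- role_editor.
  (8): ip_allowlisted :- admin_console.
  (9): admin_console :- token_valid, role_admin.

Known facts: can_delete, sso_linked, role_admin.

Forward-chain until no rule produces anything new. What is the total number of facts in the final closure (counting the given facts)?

9

Round 1 fires (4), giving role_editor.
Round 2 fires (7), giving admin_console.
Round 3 fires (8), giving ip_allowlisted.
Round 4 fires (2), giving export_allowed.
Round 5 fires (5), giving session_fresh.
Round 6 fires (1), giving owner.
Closure: {admin_console, can_delete, export_allowed, ip_allowlisted, owner, role_admin, role_editor, session_fresh, sso_linked} — 9 facts.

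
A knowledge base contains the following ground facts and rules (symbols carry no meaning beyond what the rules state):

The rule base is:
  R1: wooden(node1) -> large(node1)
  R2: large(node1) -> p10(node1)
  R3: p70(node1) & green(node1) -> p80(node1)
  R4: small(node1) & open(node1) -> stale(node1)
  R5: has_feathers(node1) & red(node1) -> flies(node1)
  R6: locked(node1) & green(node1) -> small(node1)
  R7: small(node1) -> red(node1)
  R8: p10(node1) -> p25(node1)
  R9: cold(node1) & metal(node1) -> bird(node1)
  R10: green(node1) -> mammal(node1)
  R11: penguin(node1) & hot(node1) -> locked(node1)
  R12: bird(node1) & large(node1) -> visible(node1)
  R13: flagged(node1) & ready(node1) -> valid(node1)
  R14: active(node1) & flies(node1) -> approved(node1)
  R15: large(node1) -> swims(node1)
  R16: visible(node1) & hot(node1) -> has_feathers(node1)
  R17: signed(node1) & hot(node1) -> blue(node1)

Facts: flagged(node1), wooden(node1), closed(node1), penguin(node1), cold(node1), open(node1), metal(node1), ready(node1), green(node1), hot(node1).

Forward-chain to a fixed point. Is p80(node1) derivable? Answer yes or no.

Round 1 — R1, R9, R10, R11, R13, derive large(node1), bird(node1), mammal(node1), locked(node1), valid(node1).
Round 2 — R2, R6, R12, R15, derive p10(node1), small(node1), visible(node1), swims(node1).
Round 3 — R4, R7, R8, R16, derive stale(node1), red(node1), p25(node1), has_feathers(node1).
Round 4 — R5, derive flies(node1).
Fixed point reached. p80(node1) is concluded only by R3; R3 needs p70(node1) (never derived).

no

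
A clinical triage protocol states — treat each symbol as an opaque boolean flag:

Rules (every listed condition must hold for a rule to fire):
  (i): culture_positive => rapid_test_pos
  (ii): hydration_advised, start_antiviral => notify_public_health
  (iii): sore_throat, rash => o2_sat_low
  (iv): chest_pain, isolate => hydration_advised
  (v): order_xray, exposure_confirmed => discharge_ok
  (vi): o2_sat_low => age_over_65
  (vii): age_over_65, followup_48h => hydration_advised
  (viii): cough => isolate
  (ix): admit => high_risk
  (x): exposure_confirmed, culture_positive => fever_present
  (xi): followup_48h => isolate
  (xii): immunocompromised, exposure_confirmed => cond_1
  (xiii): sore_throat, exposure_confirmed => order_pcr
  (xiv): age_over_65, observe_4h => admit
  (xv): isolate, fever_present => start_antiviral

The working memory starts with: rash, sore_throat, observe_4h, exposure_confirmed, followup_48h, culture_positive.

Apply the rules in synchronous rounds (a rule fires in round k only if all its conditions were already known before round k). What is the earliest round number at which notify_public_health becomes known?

Round 1 fires (i), (iii), (x), (xi), (xiii), giving rapid_test_pos, o2_sat_low, fever_present, isolate, order_pcr.
Round 2 fires (vi), (xv), giving age_over_65, start_antiviral.
Round 3 fires (vii), (xiv), giving hydration_advised, admit.
Round 4 fires (ii), (ix), giving notify_public_health, high_risk.
notify_public_health first appears in round 4.

4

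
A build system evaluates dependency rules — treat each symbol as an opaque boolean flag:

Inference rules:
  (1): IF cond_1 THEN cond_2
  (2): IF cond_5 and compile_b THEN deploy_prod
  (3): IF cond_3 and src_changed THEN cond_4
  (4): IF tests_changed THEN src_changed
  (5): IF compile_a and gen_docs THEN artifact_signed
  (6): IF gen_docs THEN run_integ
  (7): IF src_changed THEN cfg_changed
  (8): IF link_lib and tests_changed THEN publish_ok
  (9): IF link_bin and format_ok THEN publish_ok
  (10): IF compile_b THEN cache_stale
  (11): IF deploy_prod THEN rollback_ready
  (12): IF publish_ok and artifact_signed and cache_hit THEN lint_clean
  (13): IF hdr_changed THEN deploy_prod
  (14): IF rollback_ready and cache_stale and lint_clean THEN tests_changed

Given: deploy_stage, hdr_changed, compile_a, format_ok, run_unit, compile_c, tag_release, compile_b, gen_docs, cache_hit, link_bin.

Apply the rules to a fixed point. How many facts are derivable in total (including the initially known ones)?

21

Round 1 fires (5), (6), (9), (10), (13), giving artifact_signed, run_integ, publish_ok, cache_stale, deploy_prod.
Round 2 fires (11), (12), giving rollback_ready, lint_clean.
Round 3 fires (14), giving tests_changed.
Round 4 fires (4), giving src_changed.
Round 5 fires (7), giving cfg_changed.
Closure: {artifact_signed, cache_hit, cache_stale, cfg_changed, compile_a, compile_b, compile_c, deploy_prod, deploy_stage, format_ok, gen_docs, hdr_changed, link_bin, lint_clean, publish_ok, rollback_ready, run_integ, run_unit, src_changed, tag_release, tests_changed} — 21 facts.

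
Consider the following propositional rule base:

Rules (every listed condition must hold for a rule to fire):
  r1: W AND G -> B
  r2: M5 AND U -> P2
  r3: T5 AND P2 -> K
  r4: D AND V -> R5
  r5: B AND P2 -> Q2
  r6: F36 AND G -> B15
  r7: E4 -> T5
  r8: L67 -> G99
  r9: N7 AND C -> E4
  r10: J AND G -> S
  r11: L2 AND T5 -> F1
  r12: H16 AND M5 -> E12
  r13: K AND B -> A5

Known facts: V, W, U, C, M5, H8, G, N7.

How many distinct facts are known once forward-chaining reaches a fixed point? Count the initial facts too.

15

Round 1: r1 [W AND G -> B]; r2 [M5 AND U -> P2]; r9 [N7 AND C -> E4]. Adds B, P2, E4.
Round 2: r5 [B AND P2 -> Q2]; r7 [E4 -> T5]. Adds Q2, T5.
Round 3: r3 [T5 AND P2 -> K]. Adds K.
Round 4: r13 [K AND B -> A5]. Adds A5.
Closure: {A5, B, C, E4, G, H8, K, M5, N7, P2, Q2, T5, U, V, W} — 15 facts.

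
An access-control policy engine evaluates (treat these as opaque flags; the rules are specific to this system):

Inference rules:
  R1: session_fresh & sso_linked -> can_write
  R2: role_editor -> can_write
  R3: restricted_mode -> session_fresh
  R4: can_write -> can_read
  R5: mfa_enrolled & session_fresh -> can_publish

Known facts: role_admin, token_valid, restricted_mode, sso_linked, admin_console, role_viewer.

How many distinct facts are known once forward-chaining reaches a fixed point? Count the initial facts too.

9

Round 1 — R3, derive session_fresh.
Round 2 — R1, derive can_write.
Round 3 — R4, derive can_read.
Closure: {admin_console, can_read, can_write, restricted_mode, role_admin, role_viewer, session_fresh, sso_linked, token_valid} — 9 facts.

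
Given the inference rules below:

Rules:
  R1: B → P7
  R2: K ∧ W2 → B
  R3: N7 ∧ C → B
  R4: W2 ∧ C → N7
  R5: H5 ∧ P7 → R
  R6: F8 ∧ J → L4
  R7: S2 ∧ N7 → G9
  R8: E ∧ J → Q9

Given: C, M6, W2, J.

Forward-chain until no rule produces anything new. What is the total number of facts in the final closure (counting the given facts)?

7

Round 1: R4 [W2 ∧ C → N7]. Adds N7.
Round 2: R3 [N7 ∧ C → B]. Adds B.
Round 3: R1 [B → P7]. Adds P7.
Closure: {B, C, J, M6, N7, P7, W2} — 7 facts.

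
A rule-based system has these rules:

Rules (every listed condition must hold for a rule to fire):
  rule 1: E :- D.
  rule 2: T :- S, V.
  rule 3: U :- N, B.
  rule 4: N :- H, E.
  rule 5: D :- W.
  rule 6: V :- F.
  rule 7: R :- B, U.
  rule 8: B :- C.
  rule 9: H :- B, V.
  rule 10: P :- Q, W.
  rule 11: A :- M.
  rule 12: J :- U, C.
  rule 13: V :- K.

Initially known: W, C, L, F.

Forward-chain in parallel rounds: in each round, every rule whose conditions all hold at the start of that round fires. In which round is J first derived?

5

Round 1 — rule 5, rule 6, rule 8, derive D, V, B.
Round 2 — rule 1, rule 9, derive E, H.
Round 3 — rule 4, derive N.
Round 4 — rule 3, derive U.
Round 5 — rule 7, rule 12, derive R, J.
J first appears in round 5.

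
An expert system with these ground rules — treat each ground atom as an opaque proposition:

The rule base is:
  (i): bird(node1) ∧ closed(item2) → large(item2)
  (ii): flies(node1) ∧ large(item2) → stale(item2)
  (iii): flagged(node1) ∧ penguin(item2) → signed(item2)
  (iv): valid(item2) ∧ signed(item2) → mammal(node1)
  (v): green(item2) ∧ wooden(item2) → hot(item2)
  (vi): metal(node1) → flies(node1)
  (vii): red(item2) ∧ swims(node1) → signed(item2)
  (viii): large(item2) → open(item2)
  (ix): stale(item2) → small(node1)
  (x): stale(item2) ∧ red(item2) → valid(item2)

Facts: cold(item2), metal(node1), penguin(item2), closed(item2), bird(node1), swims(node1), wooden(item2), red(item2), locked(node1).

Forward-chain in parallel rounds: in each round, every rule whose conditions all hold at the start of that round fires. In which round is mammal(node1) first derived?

Round 1: (i) [bird(node1) ∧ closed(item2) → large(item2)]; (vi) [metal(node1) → flies(node1)]; (vii) [red(item2) ∧ swims(node1) → signed(item2)]. New: large(item2), flies(node1), signed(item2).
Round 2: (ii) [flies(node1) ∧ large(item2) → stale(item2)]; (viii) [large(item2) → open(item2)]. New: stale(item2), open(item2).
Round 3: (ix) [stale(item2) → small(node1)]; (x) [stale(item2) ∧ red(item2) → valid(item2)]. New: small(node1), valid(item2).
Round 4: (iv) [valid(item2) ∧ signed(item2) → mammal(node1)]. New: mammal(node1).
mammal(node1) first appears in round 4.

4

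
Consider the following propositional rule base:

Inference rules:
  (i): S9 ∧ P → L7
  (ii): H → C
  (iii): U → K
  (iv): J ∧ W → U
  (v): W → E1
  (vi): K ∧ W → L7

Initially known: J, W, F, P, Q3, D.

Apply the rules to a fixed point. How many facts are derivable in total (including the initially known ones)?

Round 1: (iv) [J ∧ W → U]; (v) [W → E1]. Adds U, E1.
Round 2: (iii) [U → K]. Adds K.
Round 3: (vi) [K ∧ W → L7]. Adds L7.
Closure: {D, E1, F, J, K, L7, P, Q3, U, W} — 10 facts.

10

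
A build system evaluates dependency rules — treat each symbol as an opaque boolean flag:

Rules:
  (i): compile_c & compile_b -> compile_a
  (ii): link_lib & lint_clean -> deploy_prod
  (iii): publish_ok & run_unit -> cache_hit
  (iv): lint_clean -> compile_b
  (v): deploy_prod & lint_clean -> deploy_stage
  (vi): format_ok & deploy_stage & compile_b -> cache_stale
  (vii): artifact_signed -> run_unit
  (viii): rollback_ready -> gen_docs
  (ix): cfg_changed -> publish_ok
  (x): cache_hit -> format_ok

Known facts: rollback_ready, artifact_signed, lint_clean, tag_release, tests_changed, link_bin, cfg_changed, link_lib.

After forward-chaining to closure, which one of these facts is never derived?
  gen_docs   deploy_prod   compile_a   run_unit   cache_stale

Round 1 — (ii), (iv), (vii), (viii), (ix), derive deploy_prod, compile_b, run_unit, gen_docs, publish_ok.
Round 2 — (iii), (v), derive cache_hit, deploy_stage.
Round 3 — (x), derive format_ok.
Round 4 — (vi), derive cache_stale.
Derived: deploy_prod (round 1), cache_stale (round 4), run_unit (round 1), gen_docs (round 1). compile_a never appears in any round.

compile_a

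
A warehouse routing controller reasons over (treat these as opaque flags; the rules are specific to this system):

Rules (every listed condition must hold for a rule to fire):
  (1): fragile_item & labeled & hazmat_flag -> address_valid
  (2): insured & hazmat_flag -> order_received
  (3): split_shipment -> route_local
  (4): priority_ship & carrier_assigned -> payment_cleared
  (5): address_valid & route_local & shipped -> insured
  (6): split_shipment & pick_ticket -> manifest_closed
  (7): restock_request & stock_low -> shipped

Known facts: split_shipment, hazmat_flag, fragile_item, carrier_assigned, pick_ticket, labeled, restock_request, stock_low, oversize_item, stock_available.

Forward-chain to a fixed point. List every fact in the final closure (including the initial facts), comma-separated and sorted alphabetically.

address_valid, carrier_assigned, fragile_item, hazmat_flag, insured, labeled, manifest_closed, order_received, oversize_item, pick_ticket, restock_request, route_local, shipped, split_shipment, stock_available, stock_low

[1] (1) [fragile_item & labeled & hazmat_flag -> address_valid]; (3) [split_shipment -> route_local]; (6) [split_shipment & pick_ticket -> manifest_closed]; (7) [restock_request & stock_low -> shipped]. ⇒ new: address_valid, route_local, manifest_closed, shipped.
[2] (5) [address_valid & route_local & shipped -> insured]. ⇒ new: insured.
[3] (2) [insured & hazmat_flag -> order_received]. ⇒ new: order_received.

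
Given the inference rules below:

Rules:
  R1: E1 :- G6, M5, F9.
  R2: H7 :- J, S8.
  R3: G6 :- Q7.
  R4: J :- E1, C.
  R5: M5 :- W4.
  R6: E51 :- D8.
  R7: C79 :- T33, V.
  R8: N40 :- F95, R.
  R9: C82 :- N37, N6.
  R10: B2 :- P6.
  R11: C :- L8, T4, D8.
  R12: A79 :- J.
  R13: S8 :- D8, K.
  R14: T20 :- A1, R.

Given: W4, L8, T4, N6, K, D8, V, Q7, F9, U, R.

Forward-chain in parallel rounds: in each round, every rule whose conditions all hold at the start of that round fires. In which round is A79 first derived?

4

Round 1: R3 [G6 :- Q7.]; R5 [M5 :- W4.]; R6 [E51 :- D8.]; R11 [C :- L8, T4, D8.]; R13 [S8 :- D8, K.]. Adds G6, M5, E51, C, S8.
Round 2: R1 [E1 :- G6, M5, F9.]. Adds E1.
Round 3: R4 [J :- E1, C.]. Adds J.
Round 4: R2 [H7 :- J, S8.]; R12 [A79 :- J.]. Adds H7, A79.
A79 first appears in round 4.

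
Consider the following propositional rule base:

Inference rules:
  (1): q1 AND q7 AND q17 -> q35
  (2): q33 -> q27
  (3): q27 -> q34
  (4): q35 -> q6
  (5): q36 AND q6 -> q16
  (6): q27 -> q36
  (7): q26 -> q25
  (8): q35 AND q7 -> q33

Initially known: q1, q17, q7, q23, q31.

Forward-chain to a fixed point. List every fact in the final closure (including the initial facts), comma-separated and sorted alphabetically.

Round 1: (1) [q1 AND q7 AND q17 -> q35]. New: q35.
Round 2: (4) [q35 -> q6]; (8) [q35 AND q7 -> q33]. New: q6, q33.
Round 3: (2) [q33 -> q27]. New: q27.
Round 4: (3) [q27 -> q34]; (6) [q27 -> q36]. New: q34, q36.
Round 5: (5) [q36 AND q6 -> q16]. New: q16.

q1, q16, q17, q23, q27, q31, q33, q34, q35, q36, q6, q7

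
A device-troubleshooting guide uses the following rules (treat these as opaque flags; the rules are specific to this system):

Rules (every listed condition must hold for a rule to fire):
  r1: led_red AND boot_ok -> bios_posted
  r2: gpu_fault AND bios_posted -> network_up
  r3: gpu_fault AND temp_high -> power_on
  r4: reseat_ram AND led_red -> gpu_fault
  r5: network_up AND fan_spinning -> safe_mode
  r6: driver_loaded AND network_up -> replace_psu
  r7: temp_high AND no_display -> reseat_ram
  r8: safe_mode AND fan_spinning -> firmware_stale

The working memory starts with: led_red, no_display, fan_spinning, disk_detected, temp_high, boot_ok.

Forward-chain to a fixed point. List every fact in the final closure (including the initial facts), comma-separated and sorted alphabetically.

[1] r1 [led_red AND boot_ok -> bios_posted]; r7 [temp_high AND no_display -> reseat_ram]. ⇒ new: bios_posted, reseat_ram.
[2] r4 [reseat_ram AND led_red -> gpu_fault]. ⇒ new: gpu_fault.
[3] r2 [gpu_fault AND bios_posted -> network_up]; r3 [gpu_fault AND temp_high -> power_on]. ⇒ new: network_up, power_on.
[4] r5 [network_up AND fan_spinning -> safe_mode]. ⇒ new: safe_mode.
[5] r8 [safe_mode AND fan_spinning -> firmware_stale]. ⇒ new: firmware_stale.

bios_posted, boot_ok, disk_detected, fan_spinning, firmware_stale, gpu_fault, led_red, network_up, no_display, power_on, reseat_ram, safe_mode, temp_high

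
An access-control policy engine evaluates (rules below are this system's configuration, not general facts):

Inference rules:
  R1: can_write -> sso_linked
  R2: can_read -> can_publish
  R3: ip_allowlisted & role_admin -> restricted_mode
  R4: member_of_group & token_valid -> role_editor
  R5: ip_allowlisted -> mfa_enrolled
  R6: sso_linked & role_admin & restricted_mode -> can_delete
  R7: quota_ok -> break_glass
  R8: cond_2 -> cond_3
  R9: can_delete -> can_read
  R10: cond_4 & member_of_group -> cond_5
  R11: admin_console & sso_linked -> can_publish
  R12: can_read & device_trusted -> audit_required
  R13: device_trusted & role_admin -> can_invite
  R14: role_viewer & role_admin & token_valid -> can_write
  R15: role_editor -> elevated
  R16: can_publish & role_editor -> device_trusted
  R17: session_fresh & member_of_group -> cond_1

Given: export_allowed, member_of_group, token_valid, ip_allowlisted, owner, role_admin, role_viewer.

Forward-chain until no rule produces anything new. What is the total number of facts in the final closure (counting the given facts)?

Round 1 fires R3, R4, R5, R14, giving restricted_mode, role_editor, mfa_enrolled, can_write.
Round 2 fires R1, R15, giving sso_linked, elevated.
Round 3 fires R6, giving can_delete.
Round 4 fires R9, giving can_read.
Round 5 fires R2, giving can_publish.
Round 6 fires R16, giving device_trusted.
Round 7 fires R12, R13, giving audit_required, can_invite.
Closure: {audit_required, can_delete, can_invite, can_publish, can_read, can_write, device_trusted, elevated, export_allowed, ip_allowlisted, member_of_group, mfa_enrolled, owner, restricted_mode, role_admin, role_editor, role_viewer, sso_linked, token_valid} — 19 facts.

19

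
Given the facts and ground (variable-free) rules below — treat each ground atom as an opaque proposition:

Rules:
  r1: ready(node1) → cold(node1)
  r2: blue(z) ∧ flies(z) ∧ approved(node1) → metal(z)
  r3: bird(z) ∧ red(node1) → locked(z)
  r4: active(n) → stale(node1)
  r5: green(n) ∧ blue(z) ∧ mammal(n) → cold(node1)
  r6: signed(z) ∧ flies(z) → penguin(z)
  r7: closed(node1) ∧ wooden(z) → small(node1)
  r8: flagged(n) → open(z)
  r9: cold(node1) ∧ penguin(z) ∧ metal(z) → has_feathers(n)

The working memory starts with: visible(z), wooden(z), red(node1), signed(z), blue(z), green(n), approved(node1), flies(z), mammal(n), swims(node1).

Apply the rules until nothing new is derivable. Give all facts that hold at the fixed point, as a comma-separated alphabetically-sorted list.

approved(node1), blue(z), cold(node1), flies(z), green(n), has_feathers(n), mammal(n), metal(z), penguin(z), red(node1), signed(z), swims(node1), visible(z), wooden(z)

[1] r2 [blue(z) ∧ flies(z) ∧ approved(node1) → metal(z)]; r5 [green(n) ∧ blue(z) ∧ mammal(n) → cold(node1)]; r6 [signed(z) ∧ flies(z) → penguin(z)]. ⇒ new: metal(z), cold(node1), penguin(z).
[2] r9 [cold(node1) ∧ penguin(z) ∧ metal(z) → has_feathers(n)]. ⇒ new: has_feathers(n).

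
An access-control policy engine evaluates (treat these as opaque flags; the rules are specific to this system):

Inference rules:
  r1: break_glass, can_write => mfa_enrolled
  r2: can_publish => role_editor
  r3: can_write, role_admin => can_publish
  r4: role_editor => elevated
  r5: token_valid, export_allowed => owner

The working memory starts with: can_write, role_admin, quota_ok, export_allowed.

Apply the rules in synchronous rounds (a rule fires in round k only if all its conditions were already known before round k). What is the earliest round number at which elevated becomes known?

Round 1 fires r3, giving can_publish.
Round 2 fires r2, giving role_editor.
Round 3 fires r4, giving elevated.
elevated first appears in round 3.

3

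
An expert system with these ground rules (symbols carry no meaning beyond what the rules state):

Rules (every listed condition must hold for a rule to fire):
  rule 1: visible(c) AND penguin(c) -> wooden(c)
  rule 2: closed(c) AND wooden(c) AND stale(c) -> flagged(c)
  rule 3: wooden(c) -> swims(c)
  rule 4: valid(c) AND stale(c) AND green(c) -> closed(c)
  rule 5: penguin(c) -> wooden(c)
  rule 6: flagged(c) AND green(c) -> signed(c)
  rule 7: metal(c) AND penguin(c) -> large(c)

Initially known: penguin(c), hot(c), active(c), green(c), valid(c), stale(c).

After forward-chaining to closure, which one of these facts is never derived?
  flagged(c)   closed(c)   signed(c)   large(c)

large(c)

[1] rule 4 [valid(c) AND stale(c) AND green(c) -> closed(c)]; rule 5 [penguin(c) -> wooden(c)]. ⇒ new: closed(c), wooden(c).
[2] rule 2 [closed(c) AND wooden(c) AND stale(c) -> flagged(c)]; rule 3 [wooden(c) -> swims(c)]. ⇒ new: flagged(c), swims(c).
[3] rule 6 [flagged(c) AND green(c) -> signed(c)]. ⇒ new: signed(c).
Derived: flagged(c) (round 2), closed(c) (round 1), signed(c) (round 3). large(c) never appears in any round.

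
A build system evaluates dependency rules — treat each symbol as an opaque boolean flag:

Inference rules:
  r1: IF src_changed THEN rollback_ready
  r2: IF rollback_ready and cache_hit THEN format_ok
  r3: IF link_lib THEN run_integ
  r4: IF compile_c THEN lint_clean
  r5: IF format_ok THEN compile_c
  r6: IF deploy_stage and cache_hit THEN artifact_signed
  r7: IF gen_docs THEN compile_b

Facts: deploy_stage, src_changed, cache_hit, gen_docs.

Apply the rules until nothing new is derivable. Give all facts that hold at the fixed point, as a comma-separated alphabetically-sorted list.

artifact_signed, cache_hit, compile_b, compile_c, deploy_stage, format_ok, gen_docs, lint_clean, rollback_ready, src_changed

Round 1: r1 [IF src_changed THEN rollback_ready]; r6 [IF deploy_stage and cache_hit THEN artifact_signed]; r7 [IF gen_docs THEN compile_b]. Adds rollback_ready, artifact_signed, compile_b.
Round 2: r2 [IF rollback_ready and cache_hit THEN format_ok]. Adds format_ok.
Round 3: r5 [IF format_ok THEN compile_c]. Adds compile_c.
Round 4: r4 [IF compile_c THEN lint_clean]. Adds lint_clean.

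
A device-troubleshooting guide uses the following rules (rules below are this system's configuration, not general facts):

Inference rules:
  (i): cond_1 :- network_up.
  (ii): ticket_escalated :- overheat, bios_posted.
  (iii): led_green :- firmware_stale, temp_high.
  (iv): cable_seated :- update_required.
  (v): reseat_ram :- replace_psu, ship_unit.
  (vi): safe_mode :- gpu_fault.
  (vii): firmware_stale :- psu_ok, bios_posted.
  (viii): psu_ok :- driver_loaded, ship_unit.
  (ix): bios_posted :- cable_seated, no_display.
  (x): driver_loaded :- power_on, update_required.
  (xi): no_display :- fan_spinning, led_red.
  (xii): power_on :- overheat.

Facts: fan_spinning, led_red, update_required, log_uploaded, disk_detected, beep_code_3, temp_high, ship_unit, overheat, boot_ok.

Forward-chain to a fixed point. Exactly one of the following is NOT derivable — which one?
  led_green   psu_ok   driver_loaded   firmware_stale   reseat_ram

[1] (iv) [cable_seated :- update_required.]; (xi) [no_display :- fan_spinning, led_red.]; (xii) [power_on :- overheat.]. ⇒ new: cable_seated, no_display, power_on.
[2] (ix) [bios_posted :- cable_seated, no_display.]; (x) [driver_loaded :- power_on, update_required.]. ⇒ new: bios_posted, driver_loaded.
[3] (ii) [ticket_escalated :- overheat, bios_posted.]; (viii) [psu_ok :- driver_loaded, ship_unit.]. ⇒ new: ticket_escalated, psu_ok.
[4] (vii) [firmware_stale :- psu_ok, bios_posted.]. ⇒ new: firmware_stale.
[5] (iii) [led_green :- firmware_stale, temp_high.]. ⇒ new: led_green.
Derived: firmware_stale (round 4), psu_ok (round 3), driver_loaded (round 2), led_green (round 5). reseat_ram never appears in any round.

reseat_ram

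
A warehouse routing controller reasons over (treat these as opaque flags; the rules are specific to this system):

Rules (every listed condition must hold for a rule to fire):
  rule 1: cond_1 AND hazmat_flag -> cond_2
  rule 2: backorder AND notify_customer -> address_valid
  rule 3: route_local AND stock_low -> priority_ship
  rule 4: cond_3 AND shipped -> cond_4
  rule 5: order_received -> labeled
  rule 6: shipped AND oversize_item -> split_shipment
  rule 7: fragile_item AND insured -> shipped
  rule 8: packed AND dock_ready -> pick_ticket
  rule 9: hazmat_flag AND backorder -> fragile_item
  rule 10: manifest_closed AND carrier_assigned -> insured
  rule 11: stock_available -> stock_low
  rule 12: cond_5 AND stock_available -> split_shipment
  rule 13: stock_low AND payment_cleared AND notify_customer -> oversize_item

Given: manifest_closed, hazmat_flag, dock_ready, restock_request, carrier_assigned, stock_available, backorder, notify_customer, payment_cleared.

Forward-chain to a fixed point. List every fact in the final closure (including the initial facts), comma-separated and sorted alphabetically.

address_valid, backorder, carrier_assigned, dock_ready, fragile_item, hazmat_flag, insured, manifest_closed, notify_customer, oversize_item, payment_cleared, restock_request, shipped, split_shipment, stock_available, stock_low

Round 1: rule 2 [backorder AND notify_customer -> address_valid]; rule 9 [hazmat_flag AND backorder -> fragile_item]; rule 10 [manifest_closed AND carrier_assigned -> insured]; rule 11 [stock_available -> stock_low]. Adds address_valid, fragile_item, insured, stock_low.
Round 2: rule 7 [fragile_item AND insured -> shipped]; rule 13 [stock_low AND payment_cleared AND notify_customer -> oversize_item]. Adds shipped, oversize_item.
Round 3: rule 6 [shipped AND oversize_item -> split_shipment]. Adds split_shipment.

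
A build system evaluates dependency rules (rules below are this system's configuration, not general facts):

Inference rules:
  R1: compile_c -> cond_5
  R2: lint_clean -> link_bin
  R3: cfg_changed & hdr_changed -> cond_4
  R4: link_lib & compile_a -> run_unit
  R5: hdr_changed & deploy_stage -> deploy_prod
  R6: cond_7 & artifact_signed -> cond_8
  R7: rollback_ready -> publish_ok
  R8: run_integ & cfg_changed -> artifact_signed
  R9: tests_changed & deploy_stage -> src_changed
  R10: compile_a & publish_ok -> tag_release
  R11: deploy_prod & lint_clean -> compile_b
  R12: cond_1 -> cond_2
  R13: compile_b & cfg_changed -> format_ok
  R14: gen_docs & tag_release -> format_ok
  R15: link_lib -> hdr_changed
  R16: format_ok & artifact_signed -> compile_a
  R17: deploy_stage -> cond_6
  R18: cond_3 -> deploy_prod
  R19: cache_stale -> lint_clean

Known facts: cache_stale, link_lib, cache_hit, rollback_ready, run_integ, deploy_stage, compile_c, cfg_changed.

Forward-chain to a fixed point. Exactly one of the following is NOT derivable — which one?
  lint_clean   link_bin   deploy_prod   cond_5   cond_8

Round 1 fires R1, R7, R8, R15, R17, R19, giving cond_5, publish_ok, artifact_signed, hdr_changed, cond_6, lint_clean.
Round 2 fires R2, R3, R5, giving link_bin, cond_4, deploy_prod.
Round 3 fires R11, giving compile_b.
Round 4 fires R13, giving format_ok.
Round 5 fires R16, giving compile_a.
Round 6 fires R4, R10, giving run_unit, tag_release.
Derived: deploy_prod (round 2), cond_5 (round 1), lint_clean (round 1), link_bin (round 2). cond_8 never appears in any round.

cond_8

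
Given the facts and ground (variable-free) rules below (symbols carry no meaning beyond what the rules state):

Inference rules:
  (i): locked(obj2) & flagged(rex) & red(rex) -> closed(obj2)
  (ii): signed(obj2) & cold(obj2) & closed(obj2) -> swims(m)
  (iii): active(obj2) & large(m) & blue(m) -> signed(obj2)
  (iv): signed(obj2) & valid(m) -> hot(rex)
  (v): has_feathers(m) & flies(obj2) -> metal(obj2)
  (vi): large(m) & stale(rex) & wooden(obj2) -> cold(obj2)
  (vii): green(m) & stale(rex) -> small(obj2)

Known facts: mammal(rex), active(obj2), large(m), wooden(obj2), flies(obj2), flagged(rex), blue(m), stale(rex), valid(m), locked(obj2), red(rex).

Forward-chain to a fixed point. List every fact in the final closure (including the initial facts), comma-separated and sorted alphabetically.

[1] (i) [locked(obj2) & flagged(rex) & red(rex) -> closed(obj2)]; (iii) [active(obj2) & large(m) & blue(m) -> signed(obj2)]; (vi) [large(m) & stale(rex) & wooden(obj2) -> cold(obj2)]. ⇒ new: closed(obj2), signed(obj2), cold(obj2).
[2] (ii) [signed(obj2) & cold(obj2) & closed(obj2) -> swims(m)]; (iv) [signed(obj2) & valid(m) -> hot(rex)]. ⇒ new: swims(m), hot(rex).

active(obj2), blue(m), closed(obj2), cold(obj2), flagged(rex), flies(obj2), hot(rex), large(m), locked(obj2), mammal(rex), red(rex), signed(obj2), stale(rex), swims(m), valid(m), wooden(obj2)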